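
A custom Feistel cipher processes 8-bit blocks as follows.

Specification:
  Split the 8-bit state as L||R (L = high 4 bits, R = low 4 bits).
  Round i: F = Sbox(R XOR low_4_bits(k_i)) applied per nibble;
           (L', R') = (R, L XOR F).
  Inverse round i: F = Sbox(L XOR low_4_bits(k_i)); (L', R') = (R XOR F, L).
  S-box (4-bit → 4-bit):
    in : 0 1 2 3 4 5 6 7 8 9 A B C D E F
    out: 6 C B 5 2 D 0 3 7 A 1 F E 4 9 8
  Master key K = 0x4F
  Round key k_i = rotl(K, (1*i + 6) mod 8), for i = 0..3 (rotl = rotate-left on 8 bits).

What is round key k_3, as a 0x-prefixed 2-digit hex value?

0x9E

K = 0x4F
k_0 = rotl(K, (1*0+6) mod 8) = rotl(K, 6) = 0xD3
k_1 = rotl(K, (1*1+6) mod 8) = rotl(K, 7) = 0xA7
k_2 = rotl(K, (1*2+6) mod 8) = rotl(K, 0) = 0x4F
k_3 = rotl(K, (1*3+6) mod 8) = rotl(K, 1) = 0x9E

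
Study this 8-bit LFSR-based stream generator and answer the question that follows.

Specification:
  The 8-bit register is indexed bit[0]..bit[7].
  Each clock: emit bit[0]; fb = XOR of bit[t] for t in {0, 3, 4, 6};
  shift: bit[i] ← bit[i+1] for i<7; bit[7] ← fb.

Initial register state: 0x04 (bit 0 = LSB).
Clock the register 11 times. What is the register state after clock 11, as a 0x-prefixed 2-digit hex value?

reg_0 = 0x04
clock 1: out=0, reg = 0x02
clock 2: out=0, reg = 0x01
clock 3: out=1, reg = 0x80
clock 4: out=0, reg = 0x40
clock 5: out=0, reg = 0xA0
clock 6: out=0, reg = 0x50
clock 7: out=0, reg = 0x28
clock 8: out=0, reg = 0x94
clock 9: out=0, reg = 0xCA
clock 10: out=0, reg = 0x65
clock 11: out=1, reg = 0x32

0x32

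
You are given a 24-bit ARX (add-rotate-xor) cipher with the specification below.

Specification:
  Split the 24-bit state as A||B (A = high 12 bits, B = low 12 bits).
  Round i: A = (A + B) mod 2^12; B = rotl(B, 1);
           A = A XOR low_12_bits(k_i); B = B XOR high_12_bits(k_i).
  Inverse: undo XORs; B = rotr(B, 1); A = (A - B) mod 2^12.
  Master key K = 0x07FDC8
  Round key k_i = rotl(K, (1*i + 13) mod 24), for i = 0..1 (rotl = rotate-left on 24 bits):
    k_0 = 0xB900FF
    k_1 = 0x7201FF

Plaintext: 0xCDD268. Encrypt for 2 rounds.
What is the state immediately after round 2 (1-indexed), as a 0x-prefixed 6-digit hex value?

0xF059A1

s_0 = plaintext = 0xCDD268
s_1 = Round(s_0, k_0) = 0xFBAF40
s_2 = Round(s_1, k_1) = 0xF059A1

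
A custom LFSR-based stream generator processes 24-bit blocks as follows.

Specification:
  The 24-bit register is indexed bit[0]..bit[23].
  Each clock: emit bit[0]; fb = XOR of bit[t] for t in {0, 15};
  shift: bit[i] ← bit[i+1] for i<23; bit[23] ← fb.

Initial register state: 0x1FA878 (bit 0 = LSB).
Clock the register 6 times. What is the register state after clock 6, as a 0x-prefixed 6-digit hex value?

reg_0 = 0x1FA878
clock 1: out=0, reg = 0x8FD43C
clock 2: out=0, reg = 0xC7EA1E
clock 3: out=0, reg = 0xE3F50F
clock 4: out=1, reg = 0x71FA87
clock 5: out=1, reg = 0x38FD43
clock 6: out=1, reg = 0x1C7EA1

0x1C7EA1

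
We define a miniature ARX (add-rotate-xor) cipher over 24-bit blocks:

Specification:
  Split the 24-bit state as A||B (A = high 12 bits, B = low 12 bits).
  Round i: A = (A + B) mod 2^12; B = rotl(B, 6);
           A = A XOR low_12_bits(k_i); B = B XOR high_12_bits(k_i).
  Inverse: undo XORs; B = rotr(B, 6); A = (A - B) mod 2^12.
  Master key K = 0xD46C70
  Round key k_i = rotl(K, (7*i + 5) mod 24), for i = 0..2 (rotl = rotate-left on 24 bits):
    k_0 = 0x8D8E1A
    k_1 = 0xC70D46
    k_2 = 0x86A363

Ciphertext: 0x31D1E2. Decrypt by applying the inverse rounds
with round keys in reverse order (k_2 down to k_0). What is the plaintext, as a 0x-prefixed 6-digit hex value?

0xB0A875

s_0 = ciphertext = 0x31D1E2
s_1 = InvRound(s_0, k_2) = 0xE58226
s_2 = InvRound(s_1, k_1) = 0xD655B9
s_3 = InvRound(s_2, k_0) = 0xB0A875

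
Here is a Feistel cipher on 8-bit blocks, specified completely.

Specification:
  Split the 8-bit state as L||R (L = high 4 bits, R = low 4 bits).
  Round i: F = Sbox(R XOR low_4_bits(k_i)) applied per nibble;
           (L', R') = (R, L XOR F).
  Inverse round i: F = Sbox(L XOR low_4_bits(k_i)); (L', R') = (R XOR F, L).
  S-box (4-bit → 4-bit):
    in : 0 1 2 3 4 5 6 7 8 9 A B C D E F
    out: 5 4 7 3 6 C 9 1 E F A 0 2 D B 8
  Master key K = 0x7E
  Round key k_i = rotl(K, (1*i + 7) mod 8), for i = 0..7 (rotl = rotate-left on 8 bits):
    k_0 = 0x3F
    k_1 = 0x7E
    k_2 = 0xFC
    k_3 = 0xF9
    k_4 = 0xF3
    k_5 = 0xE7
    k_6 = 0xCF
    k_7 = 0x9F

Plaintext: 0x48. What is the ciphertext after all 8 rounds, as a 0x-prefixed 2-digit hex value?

s_0 = plaintext = 0x48
s_1 = Round(s_0, k_0) = 0x85
s_2 = Round(s_1, k_1) = 0x58
s_3 = Round(s_2, k_2) = 0x83
s_4 = Round(s_3, k_3) = 0x32
s_5 = Round(s_4, k_4) = 0x27
s_6 = Round(s_5, k_5) = 0x77
s_7 = Round(s_6, k_6) = 0x79
s_8 = Round(s_7, k_7) = 0x9E

0x9E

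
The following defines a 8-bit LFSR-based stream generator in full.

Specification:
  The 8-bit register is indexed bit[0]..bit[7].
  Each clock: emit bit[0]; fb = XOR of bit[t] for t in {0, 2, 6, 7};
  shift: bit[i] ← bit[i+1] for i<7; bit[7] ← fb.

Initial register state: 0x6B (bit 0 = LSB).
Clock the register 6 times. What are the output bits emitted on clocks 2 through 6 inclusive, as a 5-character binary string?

reg_0 = 0x6B
clock 1: out=1, reg = 0x35
clock 2: out=1, reg = 0x1A
clock 3: out=0, reg = 0x0D
clock 4: out=1, reg = 0x06
clock 5: out=0, reg = 0x83
clock 6: out=1, reg = 0x41

10101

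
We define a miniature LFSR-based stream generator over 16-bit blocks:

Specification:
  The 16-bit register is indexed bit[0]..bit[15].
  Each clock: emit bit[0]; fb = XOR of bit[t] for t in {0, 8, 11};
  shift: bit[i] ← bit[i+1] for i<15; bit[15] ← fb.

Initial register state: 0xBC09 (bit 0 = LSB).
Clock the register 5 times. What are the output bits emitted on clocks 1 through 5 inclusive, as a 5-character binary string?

10010

reg_0 = 0xBC09
clock 1: out=1, reg = 0x5E04
clock 2: out=0, reg = 0xAF02
clock 3: out=0, reg = 0x5781
clock 4: out=1, reg = 0x2BC0
clock 5: out=0, reg = 0x15E0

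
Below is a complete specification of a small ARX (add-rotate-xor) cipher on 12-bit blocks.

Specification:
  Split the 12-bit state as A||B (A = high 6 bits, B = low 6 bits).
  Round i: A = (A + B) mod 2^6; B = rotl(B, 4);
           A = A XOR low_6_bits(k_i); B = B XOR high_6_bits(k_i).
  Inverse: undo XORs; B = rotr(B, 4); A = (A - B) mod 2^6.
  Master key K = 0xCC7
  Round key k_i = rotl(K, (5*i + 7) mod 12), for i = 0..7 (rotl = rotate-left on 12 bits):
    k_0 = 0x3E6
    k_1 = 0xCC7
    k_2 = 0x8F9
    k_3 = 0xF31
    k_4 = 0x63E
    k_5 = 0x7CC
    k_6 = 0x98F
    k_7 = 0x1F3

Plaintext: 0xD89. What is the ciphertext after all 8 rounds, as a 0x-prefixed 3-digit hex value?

s_0 = plaintext = 0xD89
s_1 = Round(s_0, k_0) = 0x65D
s_2 = Round(s_1, k_1) = 0xC64
s_3 = Round(s_2, k_2) = 0xB2A
s_4 = Round(s_3, k_3) = 0x9D6
s_5 = Round(s_4, k_4) = 0x0FD
s_6 = Round(s_5, k_5) = 0x300
s_7 = Round(s_6, k_6) = 0x0E6
s_8 = Round(s_7, k_7) = 0x6AE

0x6AE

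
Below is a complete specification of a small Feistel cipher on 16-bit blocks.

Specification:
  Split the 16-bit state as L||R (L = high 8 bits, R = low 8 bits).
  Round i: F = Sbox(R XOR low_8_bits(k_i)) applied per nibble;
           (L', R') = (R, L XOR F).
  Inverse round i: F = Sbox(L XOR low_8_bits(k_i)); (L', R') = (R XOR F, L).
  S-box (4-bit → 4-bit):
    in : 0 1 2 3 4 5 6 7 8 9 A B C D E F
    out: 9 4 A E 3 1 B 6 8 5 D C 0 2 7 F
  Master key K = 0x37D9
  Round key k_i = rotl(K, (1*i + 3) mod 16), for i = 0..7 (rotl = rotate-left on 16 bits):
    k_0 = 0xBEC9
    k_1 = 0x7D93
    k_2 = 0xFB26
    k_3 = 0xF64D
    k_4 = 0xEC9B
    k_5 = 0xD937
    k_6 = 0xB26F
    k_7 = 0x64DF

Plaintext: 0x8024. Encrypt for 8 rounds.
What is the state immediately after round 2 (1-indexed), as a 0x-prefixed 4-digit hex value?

s_0 = plaintext = 0x8024
s_1 = Round(s_0, k_0) = 0x24F2
s_2 = Round(s_1, k_1) = 0xF290
s_3 = Round(s_2, k_2) = 0x9039
s_4 = Round(s_3, k_3) = 0x39F3
s_5 = Round(s_4, k_4) = 0xF381
s_6 = Round(s_5, k_5) = 0x8138
s_7 = Round(s_6, k_6) = 0x3897
s_8 = Round(s_7, k_7) = 0x9700

0xF290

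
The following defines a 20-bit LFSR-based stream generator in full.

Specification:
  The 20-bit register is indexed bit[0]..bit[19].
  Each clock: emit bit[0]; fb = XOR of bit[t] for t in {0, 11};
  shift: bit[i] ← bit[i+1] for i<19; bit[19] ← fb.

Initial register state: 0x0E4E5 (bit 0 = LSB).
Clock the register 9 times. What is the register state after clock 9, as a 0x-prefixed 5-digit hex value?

0x7C872

reg_0 = 0x0E4E5
clock 1: out=1, reg = 0x87272
clock 2: out=0, reg = 0x43939
clock 3: out=1, reg = 0x21C9C
clock 4: out=0, reg = 0x90E4E
clock 5: out=0, reg = 0xC8727
clock 6: out=1, reg = 0xE4393
clock 7: out=1, reg = 0xF21C9
clock 8: out=1, reg = 0xF90E4
clock 9: out=0, reg = 0x7C872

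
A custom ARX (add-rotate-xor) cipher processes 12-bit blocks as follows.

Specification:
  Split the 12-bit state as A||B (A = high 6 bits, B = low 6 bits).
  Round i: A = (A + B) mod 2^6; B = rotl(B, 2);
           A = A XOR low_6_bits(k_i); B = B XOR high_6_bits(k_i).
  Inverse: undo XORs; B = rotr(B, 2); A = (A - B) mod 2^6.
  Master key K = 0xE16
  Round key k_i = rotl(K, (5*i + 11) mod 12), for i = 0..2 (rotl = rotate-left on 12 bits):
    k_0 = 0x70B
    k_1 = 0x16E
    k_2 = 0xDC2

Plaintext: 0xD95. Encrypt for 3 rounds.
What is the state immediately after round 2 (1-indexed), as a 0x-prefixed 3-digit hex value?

s_0 = plaintext = 0xD95
s_1 = Round(s_0, k_0) = 0x009
s_2 = Round(s_1, k_1) = 0x9E1
s_3 = Round(s_2, k_2) = 0x2B1

0x9E1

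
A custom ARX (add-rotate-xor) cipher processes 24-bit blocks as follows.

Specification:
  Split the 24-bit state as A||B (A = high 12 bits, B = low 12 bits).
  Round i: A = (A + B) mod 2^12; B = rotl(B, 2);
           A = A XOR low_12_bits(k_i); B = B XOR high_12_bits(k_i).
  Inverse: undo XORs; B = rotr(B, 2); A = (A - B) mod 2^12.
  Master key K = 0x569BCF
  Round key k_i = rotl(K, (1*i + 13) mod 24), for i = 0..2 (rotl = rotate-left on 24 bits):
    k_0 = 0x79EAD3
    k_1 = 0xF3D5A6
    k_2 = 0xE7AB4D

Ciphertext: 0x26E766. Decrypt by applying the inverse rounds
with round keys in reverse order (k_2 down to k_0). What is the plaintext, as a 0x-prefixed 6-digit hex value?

0xF9F330

s_0 = ciphertext = 0x26E766
s_1 = InvRound(s_0, k_2) = 0x6DC247
s_2 = InvRound(s_1, k_1) = 0x81CB5E
s_3 = InvRound(s_2, k_0) = 0xF9F330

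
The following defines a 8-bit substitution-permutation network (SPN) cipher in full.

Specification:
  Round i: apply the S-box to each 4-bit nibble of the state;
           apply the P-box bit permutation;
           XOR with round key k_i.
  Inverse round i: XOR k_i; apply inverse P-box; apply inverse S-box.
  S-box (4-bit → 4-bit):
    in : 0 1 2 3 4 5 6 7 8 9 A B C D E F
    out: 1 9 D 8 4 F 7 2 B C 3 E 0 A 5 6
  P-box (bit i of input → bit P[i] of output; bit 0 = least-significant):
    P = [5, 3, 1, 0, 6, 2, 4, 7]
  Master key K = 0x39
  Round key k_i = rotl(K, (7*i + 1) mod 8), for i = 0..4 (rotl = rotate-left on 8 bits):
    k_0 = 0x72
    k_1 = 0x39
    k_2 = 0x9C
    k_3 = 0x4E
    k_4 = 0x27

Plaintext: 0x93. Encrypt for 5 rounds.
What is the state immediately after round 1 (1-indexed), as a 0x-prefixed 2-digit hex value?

s_0 = plaintext = 0x93
s_1 = Round(s_0, k_0) = 0xE3
s_2 = Round(s_1, k_1) = 0x68
s_3 = Round(s_2, k_2) = 0xE1
s_4 = Round(s_3, k_3) = 0x3F
s_5 = Round(s_4, k_4) = 0xAD

0xE3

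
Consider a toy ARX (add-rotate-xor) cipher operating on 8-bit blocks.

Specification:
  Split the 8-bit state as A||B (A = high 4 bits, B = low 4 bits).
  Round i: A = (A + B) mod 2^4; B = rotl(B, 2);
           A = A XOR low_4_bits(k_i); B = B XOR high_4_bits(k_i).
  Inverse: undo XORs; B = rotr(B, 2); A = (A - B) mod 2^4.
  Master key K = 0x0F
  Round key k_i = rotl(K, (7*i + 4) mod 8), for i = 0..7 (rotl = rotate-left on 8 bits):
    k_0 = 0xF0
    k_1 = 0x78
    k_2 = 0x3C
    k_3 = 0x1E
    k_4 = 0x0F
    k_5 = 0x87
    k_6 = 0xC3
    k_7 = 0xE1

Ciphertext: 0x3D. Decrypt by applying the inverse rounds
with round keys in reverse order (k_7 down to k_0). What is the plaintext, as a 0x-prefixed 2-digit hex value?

0xDD

s_0 = ciphertext = 0x3D
s_1 = InvRound(s_0, k_7) = 0x6C
s_2 = InvRound(s_1, k_6) = 0x50
s_3 = InvRound(s_2, k_5) = 0x02
s_4 = InvRound(s_3, k_4) = 0x78
s_5 = InvRound(s_4, k_3) = 0x36
s_6 = InvRound(s_5, k_2) = 0xA5
s_7 = InvRound(s_6, k_1) = 0xA8
s_8 = InvRound(s_7, k_0) = 0xDD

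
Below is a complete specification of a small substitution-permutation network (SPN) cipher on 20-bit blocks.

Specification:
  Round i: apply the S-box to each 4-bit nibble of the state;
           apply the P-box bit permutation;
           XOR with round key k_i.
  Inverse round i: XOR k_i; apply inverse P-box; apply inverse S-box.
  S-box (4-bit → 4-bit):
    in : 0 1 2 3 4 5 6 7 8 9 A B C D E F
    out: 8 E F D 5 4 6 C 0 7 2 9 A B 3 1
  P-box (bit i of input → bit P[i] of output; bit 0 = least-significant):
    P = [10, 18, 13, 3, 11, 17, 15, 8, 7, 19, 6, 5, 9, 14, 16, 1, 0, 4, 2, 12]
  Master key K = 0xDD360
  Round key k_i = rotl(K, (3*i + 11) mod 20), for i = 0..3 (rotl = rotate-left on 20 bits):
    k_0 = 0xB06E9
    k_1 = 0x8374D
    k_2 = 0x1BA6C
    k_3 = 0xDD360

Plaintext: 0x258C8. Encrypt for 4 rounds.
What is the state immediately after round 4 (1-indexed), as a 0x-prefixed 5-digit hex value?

s_0 = plaintext = 0x258C8
s_1 = Round(s_0, k_0) = 0x817FC
s_2 = Round(s_1, k_1) = 0xD7F27
s_3 = Round(s_2, k_2) = 0x203F7
s_4 = Round(s_3, k_3) = 0xDEB9F

0xDEB9F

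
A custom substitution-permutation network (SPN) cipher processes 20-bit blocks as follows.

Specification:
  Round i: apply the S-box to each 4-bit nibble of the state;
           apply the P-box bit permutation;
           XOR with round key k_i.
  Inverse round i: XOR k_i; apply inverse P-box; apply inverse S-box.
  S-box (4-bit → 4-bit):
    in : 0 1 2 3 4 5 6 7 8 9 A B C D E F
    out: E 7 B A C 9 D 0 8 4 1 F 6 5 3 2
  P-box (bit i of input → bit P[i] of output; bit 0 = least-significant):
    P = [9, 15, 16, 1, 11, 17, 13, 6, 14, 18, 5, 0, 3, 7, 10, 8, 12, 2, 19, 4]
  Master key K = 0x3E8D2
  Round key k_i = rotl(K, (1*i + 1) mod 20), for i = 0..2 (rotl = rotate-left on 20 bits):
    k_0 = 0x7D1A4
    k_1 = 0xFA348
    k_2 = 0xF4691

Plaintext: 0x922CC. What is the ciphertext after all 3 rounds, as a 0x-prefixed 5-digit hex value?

s_0 = plaintext = 0x922CC
s_1 = Round(s_0, k_0) = 0x8302D
s_2 = Round(s_1, k_1) = 0x8A8B9
s_3 = Round(s_2, k_2) = 0xC6EC8

0xC6EC8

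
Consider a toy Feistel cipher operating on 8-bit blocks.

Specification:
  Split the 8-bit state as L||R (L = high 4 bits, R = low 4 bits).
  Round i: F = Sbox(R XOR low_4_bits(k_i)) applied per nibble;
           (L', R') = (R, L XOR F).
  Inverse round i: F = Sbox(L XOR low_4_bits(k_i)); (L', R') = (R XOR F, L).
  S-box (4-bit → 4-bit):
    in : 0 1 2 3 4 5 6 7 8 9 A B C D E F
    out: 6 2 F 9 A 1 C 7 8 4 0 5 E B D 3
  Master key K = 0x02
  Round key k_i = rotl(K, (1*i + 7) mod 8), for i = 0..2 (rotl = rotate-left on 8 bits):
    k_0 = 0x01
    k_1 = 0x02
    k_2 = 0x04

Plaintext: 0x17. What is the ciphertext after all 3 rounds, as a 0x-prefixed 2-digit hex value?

s_0 = plaintext = 0x17
s_1 = Round(s_0, k_0) = 0x7D
s_2 = Round(s_1, k_1) = 0xD4
s_3 = Round(s_2, k_2) = 0x4B

0x4B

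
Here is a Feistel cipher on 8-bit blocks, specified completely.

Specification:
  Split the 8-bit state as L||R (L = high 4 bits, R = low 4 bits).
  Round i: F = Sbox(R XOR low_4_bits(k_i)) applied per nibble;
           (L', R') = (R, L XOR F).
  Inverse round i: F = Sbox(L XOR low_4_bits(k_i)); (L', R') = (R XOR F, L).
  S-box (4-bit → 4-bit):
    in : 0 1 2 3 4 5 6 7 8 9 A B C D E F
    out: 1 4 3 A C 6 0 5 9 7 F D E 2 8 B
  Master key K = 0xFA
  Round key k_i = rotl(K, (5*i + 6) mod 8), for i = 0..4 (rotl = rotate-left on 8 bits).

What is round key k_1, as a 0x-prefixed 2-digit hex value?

K = 0xFA
k_0 = rotl(K, (5*0+6) mod 8) = rotl(K, 6) = 0xBE
k_1 = rotl(K, (5*1+6) mod 8) = rotl(K, 3) = 0xD7

0xD7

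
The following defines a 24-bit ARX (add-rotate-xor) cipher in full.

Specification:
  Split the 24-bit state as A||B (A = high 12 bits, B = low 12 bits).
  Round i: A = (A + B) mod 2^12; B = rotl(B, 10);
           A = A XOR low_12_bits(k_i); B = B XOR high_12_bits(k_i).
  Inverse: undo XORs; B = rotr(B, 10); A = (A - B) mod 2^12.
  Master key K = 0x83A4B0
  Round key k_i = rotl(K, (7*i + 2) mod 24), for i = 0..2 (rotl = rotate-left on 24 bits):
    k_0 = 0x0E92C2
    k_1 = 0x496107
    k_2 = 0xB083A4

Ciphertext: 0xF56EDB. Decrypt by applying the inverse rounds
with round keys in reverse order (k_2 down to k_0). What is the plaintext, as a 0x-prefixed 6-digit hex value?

s_0 = ciphertext = 0xF56EDB
s_1 = InvRound(s_0, k_2) = 0x5A574D
s_2 = InvRound(s_1, k_1) = 0x536F6C
s_3 = InvRound(s_2, k_0) = 0x9DDE17

0x9DDE17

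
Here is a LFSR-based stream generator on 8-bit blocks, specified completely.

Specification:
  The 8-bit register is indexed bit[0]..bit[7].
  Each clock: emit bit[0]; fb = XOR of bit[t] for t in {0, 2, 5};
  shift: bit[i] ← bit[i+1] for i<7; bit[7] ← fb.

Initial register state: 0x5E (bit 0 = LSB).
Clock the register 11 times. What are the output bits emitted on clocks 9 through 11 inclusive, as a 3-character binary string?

110

reg_0 = 0x5E
clock 1: out=0, reg = 0xAF
clock 2: out=1, reg = 0xD7
clock 3: out=1, reg = 0x6B
clock 4: out=1, reg = 0x35
clock 5: out=1, reg = 0x9A
clock 6: out=0, reg = 0x4D
clock 7: out=1, reg = 0x26
clock 8: out=0, reg = 0x13
clock 9: out=1, reg = 0x89
clock 10: out=1, reg = 0xC4
clock 11: out=0, reg = 0xE2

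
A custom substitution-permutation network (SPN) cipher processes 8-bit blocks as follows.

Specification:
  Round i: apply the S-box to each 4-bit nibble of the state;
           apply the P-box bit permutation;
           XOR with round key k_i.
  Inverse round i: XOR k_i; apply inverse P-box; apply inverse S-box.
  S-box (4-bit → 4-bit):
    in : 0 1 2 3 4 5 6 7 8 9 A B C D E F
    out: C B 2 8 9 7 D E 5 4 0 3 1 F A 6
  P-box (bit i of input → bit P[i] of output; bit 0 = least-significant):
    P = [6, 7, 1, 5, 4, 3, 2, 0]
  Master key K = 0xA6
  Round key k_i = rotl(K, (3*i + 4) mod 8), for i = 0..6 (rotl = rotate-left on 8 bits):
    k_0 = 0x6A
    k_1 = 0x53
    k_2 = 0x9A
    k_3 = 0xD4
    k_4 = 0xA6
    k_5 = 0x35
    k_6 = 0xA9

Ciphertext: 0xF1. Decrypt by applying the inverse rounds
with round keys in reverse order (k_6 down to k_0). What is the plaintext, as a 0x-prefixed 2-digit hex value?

0x31

s_0 = ciphertext = 0xF1
s_1 = InvRound(s_0, k_6) = 0xBC
s_2 = InvRound(s_1, k_5) = 0xE2
s_3 = InvRound(s_2, k_4) = 0x9C
s_4 = InvRound(s_3, k_3) = 0x2C
s_5 = InvRound(s_4, k_2) = 0x87
s_6 = InvRound(s_5, k_1) = 0x8B
s_7 = InvRound(s_6, k_0) = 0x31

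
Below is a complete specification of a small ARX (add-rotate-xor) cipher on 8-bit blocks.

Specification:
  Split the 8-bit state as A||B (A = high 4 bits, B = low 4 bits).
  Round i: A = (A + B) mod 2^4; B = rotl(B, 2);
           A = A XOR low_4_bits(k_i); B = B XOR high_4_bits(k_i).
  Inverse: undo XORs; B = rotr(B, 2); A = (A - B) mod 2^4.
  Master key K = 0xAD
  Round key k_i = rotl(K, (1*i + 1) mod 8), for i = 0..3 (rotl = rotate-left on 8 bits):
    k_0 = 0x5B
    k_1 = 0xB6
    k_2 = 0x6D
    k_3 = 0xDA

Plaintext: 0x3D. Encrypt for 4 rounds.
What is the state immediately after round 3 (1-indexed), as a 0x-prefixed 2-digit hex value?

0x3A

s_0 = plaintext = 0x3D
s_1 = Round(s_0, k_0) = 0xB2
s_2 = Round(s_1, k_1) = 0xB3
s_3 = Round(s_2, k_2) = 0x3A
s_4 = Round(s_3, k_3) = 0x77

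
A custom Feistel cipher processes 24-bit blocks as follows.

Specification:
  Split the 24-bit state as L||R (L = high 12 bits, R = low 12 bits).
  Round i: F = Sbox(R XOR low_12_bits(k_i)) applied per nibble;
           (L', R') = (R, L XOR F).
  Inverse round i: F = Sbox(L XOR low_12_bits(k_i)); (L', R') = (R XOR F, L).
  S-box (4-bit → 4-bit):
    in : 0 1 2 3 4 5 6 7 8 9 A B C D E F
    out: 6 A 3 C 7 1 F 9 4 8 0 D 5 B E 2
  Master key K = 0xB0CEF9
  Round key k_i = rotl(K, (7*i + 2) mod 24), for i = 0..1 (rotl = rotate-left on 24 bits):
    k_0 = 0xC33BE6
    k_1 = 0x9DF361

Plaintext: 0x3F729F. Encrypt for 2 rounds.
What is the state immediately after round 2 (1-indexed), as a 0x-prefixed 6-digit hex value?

s_0 = plaintext = 0x3F729F
s_1 = Round(s_0, k_0) = 0x29FB6F
s_2 = Round(s_1, k_1) = 0xB6F6F1

0xB6F6F1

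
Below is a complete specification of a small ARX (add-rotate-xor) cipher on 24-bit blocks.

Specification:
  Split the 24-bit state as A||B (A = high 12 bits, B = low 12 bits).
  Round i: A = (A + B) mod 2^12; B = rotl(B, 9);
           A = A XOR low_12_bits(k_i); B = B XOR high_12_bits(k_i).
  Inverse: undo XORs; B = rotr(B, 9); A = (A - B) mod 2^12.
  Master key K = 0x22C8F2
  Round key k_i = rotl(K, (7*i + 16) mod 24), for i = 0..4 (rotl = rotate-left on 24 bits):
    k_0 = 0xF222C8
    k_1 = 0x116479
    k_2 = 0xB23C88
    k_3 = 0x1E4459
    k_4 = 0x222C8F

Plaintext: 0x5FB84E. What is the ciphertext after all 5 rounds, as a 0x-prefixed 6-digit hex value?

0x602869

s_0 = plaintext = 0x5FB84E
s_1 = Round(s_0, k_0) = 0xC8122B
s_2 = Round(s_1, k_1) = 0xAD5753
s_3 = Round(s_2, k_2) = 0xEA0DC9
s_4 = Round(s_3, k_3) = 0x83025D
s_5 = Round(s_4, k_4) = 0x602869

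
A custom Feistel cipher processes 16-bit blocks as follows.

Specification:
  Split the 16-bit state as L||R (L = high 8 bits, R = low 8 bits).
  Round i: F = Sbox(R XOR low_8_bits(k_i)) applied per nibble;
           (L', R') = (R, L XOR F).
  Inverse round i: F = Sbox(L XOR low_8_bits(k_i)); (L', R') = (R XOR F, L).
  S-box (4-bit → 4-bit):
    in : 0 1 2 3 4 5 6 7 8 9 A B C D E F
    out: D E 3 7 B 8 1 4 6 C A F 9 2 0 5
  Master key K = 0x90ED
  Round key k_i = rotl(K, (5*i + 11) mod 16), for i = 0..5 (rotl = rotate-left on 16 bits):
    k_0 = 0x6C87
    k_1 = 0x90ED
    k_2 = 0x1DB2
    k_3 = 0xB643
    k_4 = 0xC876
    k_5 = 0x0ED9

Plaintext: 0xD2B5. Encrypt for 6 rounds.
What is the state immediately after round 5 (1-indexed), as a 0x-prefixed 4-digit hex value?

s_0 = plaintext = 0xD2B5
s_1 = Round(s_0, k_0) = 0xB5A1
s_2 = Round(s_1, k_1) = 0xA10C
s_3 = Round(s_2, k_2) = 0x0C51
s_4 = Round(s_3, k_3) = 0x51EF
s_5 = Round(s_4, k_4) = 0xEF9D
s_6 = Round(s_5, k_5) = 0x9D54

0xEF9D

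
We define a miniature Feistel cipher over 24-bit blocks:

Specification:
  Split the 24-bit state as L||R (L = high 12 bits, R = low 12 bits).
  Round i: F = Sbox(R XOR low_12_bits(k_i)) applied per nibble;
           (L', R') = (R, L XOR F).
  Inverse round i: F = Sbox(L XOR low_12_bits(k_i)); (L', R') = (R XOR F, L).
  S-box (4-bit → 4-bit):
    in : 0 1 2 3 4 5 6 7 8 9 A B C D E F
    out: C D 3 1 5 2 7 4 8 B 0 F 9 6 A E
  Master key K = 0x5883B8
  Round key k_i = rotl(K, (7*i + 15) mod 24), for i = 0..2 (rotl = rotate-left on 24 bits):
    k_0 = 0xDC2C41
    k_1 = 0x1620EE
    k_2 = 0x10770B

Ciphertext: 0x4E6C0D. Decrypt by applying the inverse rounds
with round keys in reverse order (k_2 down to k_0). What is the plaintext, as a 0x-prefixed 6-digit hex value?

0x7492B4

s_0 = ciphertext = 0x4E6C0D
s_1 = InvRound(s_0, k_2) = 0xDAB4E6
s_2 = InvRound(s_1, k_1) = 0x2B4DAB
s_3 = InvRound(s_2, k_0) = 0x7492B4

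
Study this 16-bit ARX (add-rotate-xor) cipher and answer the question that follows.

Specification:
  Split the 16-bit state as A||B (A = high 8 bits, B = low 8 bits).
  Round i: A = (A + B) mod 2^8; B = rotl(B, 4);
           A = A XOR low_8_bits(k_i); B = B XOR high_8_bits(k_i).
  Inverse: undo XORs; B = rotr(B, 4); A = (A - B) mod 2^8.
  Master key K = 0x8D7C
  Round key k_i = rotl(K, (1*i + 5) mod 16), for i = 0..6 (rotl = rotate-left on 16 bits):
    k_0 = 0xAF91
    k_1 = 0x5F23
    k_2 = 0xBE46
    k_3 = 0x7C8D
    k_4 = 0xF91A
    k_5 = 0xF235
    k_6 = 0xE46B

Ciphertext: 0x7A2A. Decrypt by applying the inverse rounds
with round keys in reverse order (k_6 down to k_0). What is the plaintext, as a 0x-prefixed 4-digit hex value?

0x4DB3

s_0 = ciphertext = 0x7A2A
s_1 = InvRound(s_0, k_6) = 0x25EC
s_2 = InvRound(s_1, k_5) = 0x2FE1
s_3 = InvRound(s_2, k_4) = 0xB481
s_4 = InvRound(s_3, k_3) = 0x5ADF
s_5 = InvRound(s_4, k_2) = 0x0616
s_6 = InvRound(s_5, k_1) = 0x9194
s_7 = InvRound(s_6, k_0) = 0x4DB3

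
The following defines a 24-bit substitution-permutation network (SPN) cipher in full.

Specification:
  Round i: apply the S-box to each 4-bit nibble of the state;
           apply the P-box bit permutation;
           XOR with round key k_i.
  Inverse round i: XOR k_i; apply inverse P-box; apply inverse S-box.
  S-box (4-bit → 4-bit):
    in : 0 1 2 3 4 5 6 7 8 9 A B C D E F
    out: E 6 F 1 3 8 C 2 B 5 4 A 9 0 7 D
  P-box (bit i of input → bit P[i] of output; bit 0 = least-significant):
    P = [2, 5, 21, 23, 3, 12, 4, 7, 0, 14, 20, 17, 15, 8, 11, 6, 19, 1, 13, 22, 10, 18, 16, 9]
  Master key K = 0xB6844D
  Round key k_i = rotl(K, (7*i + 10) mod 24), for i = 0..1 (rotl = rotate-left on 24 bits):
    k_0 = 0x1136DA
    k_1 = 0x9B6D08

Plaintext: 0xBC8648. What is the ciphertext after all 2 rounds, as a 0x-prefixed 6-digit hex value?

0x715388

s_0 = plaintext = 0xBC8648
s_1 = Round(s_0, k_0) = 0xCFA5B6
s_2 = Round(s_1, k_1) = 0x715388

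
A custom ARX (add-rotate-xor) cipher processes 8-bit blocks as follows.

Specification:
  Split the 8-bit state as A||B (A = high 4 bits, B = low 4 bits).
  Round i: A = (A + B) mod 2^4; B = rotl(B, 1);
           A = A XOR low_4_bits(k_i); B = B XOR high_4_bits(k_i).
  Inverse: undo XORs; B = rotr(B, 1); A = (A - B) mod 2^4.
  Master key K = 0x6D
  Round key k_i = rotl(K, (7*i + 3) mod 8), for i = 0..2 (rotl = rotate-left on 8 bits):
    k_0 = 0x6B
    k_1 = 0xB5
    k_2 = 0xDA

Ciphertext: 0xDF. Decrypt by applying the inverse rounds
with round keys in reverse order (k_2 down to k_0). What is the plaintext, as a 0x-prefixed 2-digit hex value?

0xC9

s_0 = ciphertext = 0xDF
s_1 = InvRound(s_0, k_2) = 0x61
s_2 = InvRound(s_1, k_1) = 0xE5
s_3 = InvRound(s_2, k_0) = 0xC9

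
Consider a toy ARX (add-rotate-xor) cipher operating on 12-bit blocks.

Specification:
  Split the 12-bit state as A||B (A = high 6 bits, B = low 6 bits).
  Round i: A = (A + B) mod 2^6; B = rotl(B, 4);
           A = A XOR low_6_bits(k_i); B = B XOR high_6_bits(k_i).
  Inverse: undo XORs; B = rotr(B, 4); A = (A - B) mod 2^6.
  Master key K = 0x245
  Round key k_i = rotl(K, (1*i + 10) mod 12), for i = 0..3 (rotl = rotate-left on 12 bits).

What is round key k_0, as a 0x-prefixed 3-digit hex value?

0x491

K = 0x245
k_0 = rotl(K, (1*0+10) mod 12) = rotl(K, 10) = 0x491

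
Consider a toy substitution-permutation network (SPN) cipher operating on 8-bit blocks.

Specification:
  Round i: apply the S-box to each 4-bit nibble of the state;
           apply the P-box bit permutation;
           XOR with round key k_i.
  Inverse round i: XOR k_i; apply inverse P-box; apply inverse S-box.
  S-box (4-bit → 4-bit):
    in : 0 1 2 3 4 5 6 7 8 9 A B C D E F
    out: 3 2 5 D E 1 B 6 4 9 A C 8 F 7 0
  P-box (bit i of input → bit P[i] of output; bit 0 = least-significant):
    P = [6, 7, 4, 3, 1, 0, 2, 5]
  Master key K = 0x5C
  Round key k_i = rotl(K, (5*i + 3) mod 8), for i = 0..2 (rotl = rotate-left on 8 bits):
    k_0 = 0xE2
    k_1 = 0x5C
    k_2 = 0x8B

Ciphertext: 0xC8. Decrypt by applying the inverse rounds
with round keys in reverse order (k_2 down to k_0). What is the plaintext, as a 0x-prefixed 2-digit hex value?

s_0 = ciphertext = 0xC8
s_1 = InvRound(s_0, k_2) = 0x05
s_2 = InvRound(s_1, k_1) = 0x13
s_3 = InvRound(s_2, k_0) = 0xAE

0xAE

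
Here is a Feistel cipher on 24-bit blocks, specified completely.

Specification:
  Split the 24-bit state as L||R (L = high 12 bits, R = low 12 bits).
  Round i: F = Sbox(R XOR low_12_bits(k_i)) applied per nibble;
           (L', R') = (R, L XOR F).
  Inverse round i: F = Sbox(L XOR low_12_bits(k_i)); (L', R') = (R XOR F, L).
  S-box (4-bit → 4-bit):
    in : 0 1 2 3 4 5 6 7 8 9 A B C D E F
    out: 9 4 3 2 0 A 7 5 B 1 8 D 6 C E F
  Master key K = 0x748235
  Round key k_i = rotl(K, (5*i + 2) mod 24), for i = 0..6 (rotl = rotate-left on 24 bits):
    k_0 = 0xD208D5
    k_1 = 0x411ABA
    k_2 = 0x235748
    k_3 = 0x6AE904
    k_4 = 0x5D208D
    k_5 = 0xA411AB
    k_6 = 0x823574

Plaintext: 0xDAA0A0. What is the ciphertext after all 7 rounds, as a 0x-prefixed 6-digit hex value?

0x58669B

s_0 = plaintext = 0xDAA0A0
s_1 = Round(s_0, k_0) = 0x0A06F0
s_2 = Round(s_1, k_1) = 0x6F06A8
s_3 = Round(s_2, k_2) = 0x6A8219
s_4 = Round(s_3, k_3) = 0x219BE4
s_5 = Round(s_4, k_4) = 0xBE4F68
s_6 = Round(s_5, k_5) = 0xF68586
s_7 = Round(s_6, k_6) = 0x58669B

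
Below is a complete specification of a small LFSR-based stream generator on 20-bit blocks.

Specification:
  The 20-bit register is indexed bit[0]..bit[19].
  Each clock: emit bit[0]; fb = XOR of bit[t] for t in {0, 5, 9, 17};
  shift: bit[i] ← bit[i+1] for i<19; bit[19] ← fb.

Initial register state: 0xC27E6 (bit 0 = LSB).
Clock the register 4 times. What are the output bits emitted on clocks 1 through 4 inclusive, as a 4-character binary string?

0110

reg_0 = 0xC27E6
clock 1: out=0, reg = 0x613F3
clock 2: out=1, reg = 0x309F9
clock 3: out=1, reg = 0x984FC
clock 4: out=0, reg = 0xCC27E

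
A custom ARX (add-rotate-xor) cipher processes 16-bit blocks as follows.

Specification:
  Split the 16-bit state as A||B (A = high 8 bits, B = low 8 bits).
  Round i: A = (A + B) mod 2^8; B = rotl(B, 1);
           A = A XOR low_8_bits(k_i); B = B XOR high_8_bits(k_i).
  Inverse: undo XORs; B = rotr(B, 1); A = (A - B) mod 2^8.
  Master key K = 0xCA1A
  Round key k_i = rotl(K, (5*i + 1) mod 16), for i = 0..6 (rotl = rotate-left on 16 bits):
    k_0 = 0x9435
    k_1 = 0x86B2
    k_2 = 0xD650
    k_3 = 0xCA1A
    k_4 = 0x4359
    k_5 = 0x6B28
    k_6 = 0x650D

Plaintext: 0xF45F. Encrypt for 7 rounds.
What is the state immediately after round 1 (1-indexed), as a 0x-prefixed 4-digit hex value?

0x662A

s_0 = plaintext = 0xF45F
s_1 = Round(s_0, k_0) = 0x662A
s_2 = Round(s_1, k_1) = 0x22D2
s_3 = Round(s_2, k_2) = 0xA473
s_4 = Round(s_3, k_3) = 0x0D2C
s_5 = Round(s_4, k_4) = 0x601B
s_6 = Round(s_5, k_5) = 0x535D
s_7 = Round(s_6, k_6) = 0xBDDF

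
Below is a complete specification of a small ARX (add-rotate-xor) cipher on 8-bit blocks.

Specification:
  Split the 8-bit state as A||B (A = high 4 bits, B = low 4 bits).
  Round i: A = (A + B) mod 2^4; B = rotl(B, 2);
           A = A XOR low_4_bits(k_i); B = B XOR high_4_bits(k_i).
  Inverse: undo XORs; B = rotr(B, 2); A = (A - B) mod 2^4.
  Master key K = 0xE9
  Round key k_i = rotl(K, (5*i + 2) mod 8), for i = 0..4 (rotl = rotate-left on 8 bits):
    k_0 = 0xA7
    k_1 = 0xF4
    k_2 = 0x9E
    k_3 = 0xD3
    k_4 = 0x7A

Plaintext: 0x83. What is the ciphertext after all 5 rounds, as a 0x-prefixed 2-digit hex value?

s_0 = plaintext = 0x83
s_1 = Round(s_0, k_0) = 0xC6
s_2 = Round(s_1, k_1) = 0x66
s_3 = Round(s_2, k_2) = 0x20
s_4 = Round(s_3, k_3) = 0x1D
s_5 = Round(s_4, k_4) = 0x40

0x40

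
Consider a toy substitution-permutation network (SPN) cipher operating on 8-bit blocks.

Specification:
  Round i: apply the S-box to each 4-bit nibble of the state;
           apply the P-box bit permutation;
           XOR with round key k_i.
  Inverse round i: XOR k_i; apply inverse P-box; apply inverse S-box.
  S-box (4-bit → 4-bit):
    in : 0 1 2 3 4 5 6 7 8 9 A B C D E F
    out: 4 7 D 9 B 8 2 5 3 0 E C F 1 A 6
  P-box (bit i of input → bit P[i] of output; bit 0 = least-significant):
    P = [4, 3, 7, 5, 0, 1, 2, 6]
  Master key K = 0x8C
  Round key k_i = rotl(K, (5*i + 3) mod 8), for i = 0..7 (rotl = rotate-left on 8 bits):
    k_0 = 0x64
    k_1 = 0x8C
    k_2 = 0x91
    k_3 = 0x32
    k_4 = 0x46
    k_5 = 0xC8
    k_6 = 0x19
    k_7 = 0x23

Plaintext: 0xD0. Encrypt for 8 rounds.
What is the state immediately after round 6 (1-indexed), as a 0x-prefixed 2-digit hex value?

0xE5

s_0 = plaintext = 0xD0
s_1 = Round(s_0, k_0) = 0xE5
s_2 = Round(s_1, k_1) = 0xEE
s_3 = Round(s_2, k_2) = 0xFB
s_4 = Round(s_3, k_3) = 0x94
s_5 = Round(s_4, k_4) = 0x7E
s_6 = Round(s_5, k_5) = 0xE5
s_7 = Round(s_6, k_6) = 0x7B
s_8 = Round(s_7, k_7) = 0x86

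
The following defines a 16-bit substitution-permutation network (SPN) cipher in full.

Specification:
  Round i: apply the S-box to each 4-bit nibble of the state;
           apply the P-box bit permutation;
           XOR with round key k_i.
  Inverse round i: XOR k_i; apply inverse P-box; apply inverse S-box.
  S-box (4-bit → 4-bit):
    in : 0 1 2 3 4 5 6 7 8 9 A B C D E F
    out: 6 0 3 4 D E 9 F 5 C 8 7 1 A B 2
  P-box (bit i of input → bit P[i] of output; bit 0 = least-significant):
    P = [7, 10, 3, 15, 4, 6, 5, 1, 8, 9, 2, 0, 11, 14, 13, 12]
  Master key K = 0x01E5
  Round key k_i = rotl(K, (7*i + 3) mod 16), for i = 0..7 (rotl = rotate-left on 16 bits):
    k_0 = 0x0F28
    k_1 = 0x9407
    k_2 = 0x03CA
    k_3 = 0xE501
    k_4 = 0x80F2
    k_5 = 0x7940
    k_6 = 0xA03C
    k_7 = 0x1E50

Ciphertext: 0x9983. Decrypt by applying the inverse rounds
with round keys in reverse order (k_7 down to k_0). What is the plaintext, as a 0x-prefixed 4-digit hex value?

0x41A2

s_0 = ciphertext = 0x9983
s_1 = InvRound(s_0, k_7) = 0x1EEE
s_2 = InvRound(s_1, k_6) = 0x4FEE
s_3 = InvRound(s_2, k_5) = 0x909B
s_4 = InvRound(s_3, k_4) = 0xAA03
s_5 = InvRound(s_4, k_3) = 0x22AF
s_6 = InvRound(s_5, k_2) = 0x3401
s_7 = InvRound(s_6, k_1) = 0x33AA
s_8 = InvRound(s_7, k_0) = 0x41A2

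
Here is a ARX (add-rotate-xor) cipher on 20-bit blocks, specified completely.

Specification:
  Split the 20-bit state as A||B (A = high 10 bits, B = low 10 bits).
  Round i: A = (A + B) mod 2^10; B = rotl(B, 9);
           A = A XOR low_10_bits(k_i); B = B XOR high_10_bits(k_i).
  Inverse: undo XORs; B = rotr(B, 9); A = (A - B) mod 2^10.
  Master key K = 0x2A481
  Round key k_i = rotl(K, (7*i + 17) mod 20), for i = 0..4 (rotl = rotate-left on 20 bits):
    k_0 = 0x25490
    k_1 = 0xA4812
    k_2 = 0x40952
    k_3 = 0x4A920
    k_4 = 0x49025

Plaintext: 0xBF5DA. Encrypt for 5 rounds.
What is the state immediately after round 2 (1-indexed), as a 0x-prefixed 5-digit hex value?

s_0 = plaintext = 0xBF5DA
s_1 = Round(s_0, k_0) = 0x11C78
s_2 = Round(s_1, k_1) = 0x2B6AE
s_3 = Round(s_2, k_2) = 0x82455
s_4 = Round(s_3, k_3) = 0xDFB00
s_5 = Round(s_4, k_4) = 0x96CA4

0x2B6AE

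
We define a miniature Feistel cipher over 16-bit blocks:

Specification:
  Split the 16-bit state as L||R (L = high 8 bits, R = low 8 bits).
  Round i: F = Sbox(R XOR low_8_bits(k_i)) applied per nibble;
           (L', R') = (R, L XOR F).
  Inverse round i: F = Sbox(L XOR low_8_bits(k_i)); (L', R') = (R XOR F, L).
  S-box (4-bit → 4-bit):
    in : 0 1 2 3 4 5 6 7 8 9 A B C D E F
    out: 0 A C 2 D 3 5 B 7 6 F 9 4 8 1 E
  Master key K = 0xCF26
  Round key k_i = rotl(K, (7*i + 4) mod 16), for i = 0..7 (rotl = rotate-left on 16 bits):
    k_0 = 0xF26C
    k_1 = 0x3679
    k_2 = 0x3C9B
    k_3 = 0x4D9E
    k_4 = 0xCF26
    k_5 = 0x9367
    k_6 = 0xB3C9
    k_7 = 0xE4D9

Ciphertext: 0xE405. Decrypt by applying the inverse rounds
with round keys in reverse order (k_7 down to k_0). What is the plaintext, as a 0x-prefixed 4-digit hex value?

s_0 = ciphertext = 0xE405
s_1 = InvRound(s_0, k_7) = 0x2DE4
s_2 = InvRound(s_1, k_6) = 0xF92D
s_3 = InvRound(s_2, k_5) = 0x4CF9
s_4 = InvRound(s_3, k_4) = 0xA64C
s_5 = InvRound(s_4, k_3) = 0x6BA6
s_6 = InvRound(s_5, k_2) = 0x466B
s_7 = InvRound(s_6, k_1) = 0x4546
s_8 = InvRound(s_7, k_0) = 0x8045

0x8045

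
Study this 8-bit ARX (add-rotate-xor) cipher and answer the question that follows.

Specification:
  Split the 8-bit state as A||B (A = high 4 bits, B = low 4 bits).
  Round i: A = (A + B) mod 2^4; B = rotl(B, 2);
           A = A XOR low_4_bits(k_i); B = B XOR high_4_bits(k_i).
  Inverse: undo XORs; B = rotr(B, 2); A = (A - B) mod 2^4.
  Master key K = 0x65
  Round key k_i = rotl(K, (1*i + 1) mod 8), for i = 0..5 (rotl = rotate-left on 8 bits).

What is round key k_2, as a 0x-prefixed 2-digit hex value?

K = 0x65
k_0 = rotl(K, (1*0+1) mod 8) = rotl(K, 1) = 0xCA
k_1 = rotl(K, (1*1+1) mod 8) = rotl(K, 2) = 0x95
k_2 = rotl(K, (1*2+1) mod 8) = rotl(K, 3) = 0x2B

0x2B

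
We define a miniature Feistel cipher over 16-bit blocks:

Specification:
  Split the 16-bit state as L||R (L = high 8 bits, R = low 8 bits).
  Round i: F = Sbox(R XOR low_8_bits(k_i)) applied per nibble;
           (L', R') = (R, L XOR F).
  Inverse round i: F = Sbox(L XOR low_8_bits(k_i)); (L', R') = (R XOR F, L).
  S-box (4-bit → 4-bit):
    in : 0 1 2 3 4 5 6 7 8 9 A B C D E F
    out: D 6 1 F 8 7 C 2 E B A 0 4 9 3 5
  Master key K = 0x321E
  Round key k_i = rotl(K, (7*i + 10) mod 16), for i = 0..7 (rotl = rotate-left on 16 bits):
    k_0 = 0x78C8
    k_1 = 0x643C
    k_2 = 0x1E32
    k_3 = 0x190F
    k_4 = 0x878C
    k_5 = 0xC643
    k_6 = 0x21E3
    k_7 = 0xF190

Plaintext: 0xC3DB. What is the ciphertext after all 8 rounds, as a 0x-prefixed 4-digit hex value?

s_0 = plaintext = 0xC3DB
s_1 = Round(s_0, k_0) = 0xDBAC
s_2 = Round(s_1, k_1) = 0xAC66
s_3 = Round(s_2, k_2) = 0x66D4
s_4 = Round(s_3, k_3) = 0xD4F6
s_5 = Round(s_4, k_4) = 0xF6FE
s_6 = Round(s_5, k_5) = 0xFEFF
s_7 = Round(s_6, k_6) = 0xFF9A
s_8 = Round(s_7, k_7) = 0x9A25

0x9A25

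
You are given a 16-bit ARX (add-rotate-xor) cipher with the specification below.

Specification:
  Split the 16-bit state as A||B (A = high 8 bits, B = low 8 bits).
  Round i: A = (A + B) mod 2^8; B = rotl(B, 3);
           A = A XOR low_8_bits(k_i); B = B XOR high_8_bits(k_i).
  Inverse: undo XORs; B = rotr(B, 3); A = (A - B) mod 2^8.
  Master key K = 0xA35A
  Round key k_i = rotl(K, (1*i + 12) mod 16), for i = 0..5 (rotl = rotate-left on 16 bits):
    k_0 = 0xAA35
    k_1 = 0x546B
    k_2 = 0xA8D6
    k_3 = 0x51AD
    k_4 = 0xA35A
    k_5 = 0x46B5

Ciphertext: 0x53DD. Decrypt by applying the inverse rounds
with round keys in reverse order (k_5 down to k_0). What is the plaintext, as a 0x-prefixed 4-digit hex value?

s_0 = ciphertext = 0x53DD
s_1 = InvRound(s_0, k_5) = 0x7373
s_2 = InvRound(s_1, k_4) = 0x0F1A
s_3 = InvRound(s_2, k_3) = 0x3969
s_4 = InvRound(s_3, k_2) = 0xB738
s_5 = InvRound(s_4, k_1) = 0x4F8D
s_6 = InvRound(s_5, k_0) = 0x96E4

0x96E4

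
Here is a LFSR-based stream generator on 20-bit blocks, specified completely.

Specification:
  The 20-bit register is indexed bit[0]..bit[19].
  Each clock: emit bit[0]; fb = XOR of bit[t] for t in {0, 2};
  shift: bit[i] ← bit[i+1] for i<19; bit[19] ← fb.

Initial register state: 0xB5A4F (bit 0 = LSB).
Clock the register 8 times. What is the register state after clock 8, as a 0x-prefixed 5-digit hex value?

reg_0 = 0xB5A4F
clock 1: out=1, reg = 0x5AD27
clock 2: out=1, reg = 0x2D693
clock 3: out=1, reg = 0x96B49
clock 4: out=1, reg = 0xCB5A4
clock 5: out=0, reg = 0xE5AD2
clock 6: out=0, reg = 0x72D69
clock 7: out=1, reg = 0xB96B4
clock 8: out=0, reg = 0xDCB5A

0xDCB5A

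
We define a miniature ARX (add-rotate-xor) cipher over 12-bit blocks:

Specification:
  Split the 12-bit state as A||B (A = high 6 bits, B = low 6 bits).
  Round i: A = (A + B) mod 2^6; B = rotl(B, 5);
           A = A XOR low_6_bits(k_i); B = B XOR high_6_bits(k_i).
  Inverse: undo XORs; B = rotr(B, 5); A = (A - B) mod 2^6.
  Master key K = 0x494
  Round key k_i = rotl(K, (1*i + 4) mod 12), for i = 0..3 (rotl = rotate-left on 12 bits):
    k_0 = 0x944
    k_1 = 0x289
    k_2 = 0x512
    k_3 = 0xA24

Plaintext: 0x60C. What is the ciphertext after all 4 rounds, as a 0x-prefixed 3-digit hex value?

s_0 = plaintext = 0x60C
s_1 = Round(s_0, k_0) = 0x823
s_2 = Round(s_1, k_1) = 0x2BB
s_3 = Round(s_2, k_2) = 0x5E9
s_4 = Round(s_3, k_3) = 0x91C

0x91C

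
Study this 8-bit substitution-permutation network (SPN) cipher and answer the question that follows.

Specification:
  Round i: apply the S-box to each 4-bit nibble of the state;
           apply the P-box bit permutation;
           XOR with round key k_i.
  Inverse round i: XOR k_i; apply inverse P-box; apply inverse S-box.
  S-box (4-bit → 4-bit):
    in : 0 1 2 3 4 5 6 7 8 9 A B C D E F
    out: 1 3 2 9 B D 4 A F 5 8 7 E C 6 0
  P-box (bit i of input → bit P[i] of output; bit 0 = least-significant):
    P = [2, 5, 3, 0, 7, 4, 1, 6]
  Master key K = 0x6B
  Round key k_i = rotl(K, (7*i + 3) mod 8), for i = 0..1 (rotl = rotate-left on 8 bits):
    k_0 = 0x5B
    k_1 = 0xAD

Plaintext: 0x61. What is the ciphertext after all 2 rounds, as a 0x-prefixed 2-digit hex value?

s_0 = plaintext = 0x61
s_1 = Round(s_0, k_0) = 0x7D
s_2 = Round(s_1, k_1) = 0xF4

0xF4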